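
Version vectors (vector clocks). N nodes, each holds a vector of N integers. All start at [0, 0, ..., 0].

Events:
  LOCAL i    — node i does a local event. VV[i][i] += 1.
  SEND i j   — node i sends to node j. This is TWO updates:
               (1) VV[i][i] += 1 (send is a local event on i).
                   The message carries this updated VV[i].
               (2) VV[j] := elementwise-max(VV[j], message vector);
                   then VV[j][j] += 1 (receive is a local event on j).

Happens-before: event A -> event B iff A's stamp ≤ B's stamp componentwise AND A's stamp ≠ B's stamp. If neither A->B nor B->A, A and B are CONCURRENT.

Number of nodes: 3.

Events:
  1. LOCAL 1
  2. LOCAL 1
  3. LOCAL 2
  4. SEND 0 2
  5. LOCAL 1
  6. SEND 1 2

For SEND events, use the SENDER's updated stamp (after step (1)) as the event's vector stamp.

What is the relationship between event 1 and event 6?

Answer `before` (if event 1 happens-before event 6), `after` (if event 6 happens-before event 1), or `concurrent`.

Initial: VV[0]=[0, 0, 0]
Initial: VV[1]=[0, 0, 0]
Initial: VV[2]=[0, 0, 0]
Event 1: LOCAL 1: VV[1][1]++ -> VV[1]=[0, 1, 0]
Event 2: LOCAL 1: VV[1][1]++ -> VV[1]=[0, 2, 0]
Event 3: LOCAL 2: VV[2][2]++ -> VV[2]=[0, 0, 1]
Event 4: SEND 0->2: VV[0][0]++ -> VV[0]=[1, 0, 0], msg_vec=[1, 0, 0]; VV[2]=max(VV[2],msg_vec) then VV[2][2]++ -> VV[2]=[1, 0, 2]
Event 5: LOCAL 1: VV[1][1]++ -> VV[1]=[0, 3, 0]
Event 6: SEND 1->2: VV[1][1]++ -> VV[1]=[0, 4, 0], msg_vec=[0, 4, 0]; VV[2]=max(VV[2],msg_vec) then VV[2][2]++ -> VV[2]=[1, 4, 3]
Event 1 stamp: [0, 1, 0]
Event 6 stamp: [0, 4, 0]
[0, 1, 0] <= [0, 4, 0]? True
[0, 4, 0] <= [0, 1, 0]? False
Relation: before

Answer: before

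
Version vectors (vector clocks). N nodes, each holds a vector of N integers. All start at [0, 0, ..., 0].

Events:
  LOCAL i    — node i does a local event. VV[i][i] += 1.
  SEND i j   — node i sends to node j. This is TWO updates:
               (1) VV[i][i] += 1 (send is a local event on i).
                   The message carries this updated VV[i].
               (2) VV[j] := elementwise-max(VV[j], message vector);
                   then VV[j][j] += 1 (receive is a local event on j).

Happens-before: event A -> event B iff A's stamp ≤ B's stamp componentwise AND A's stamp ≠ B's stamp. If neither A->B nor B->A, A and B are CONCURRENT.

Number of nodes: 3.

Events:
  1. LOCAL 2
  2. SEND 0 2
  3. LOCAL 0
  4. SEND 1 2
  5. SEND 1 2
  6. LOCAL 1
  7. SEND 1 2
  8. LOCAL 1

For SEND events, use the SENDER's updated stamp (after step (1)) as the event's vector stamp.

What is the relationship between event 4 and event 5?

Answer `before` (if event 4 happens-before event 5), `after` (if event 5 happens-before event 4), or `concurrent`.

Initial: VV[0]=[0, 0, 0]
Initial: VV[1]=[0, 0, 0]
Initial: VV[2]=[0, 0, 0]
Event 1: LOCAL 2: VV[2][2]++ -> VV[2]=[0, 0, 1]
Event 2: SEND 0->2: VV[0][0]++ -> VV[0]=[1, 0, 0], msg_vec=[1, 0, 0]; VV[2]=max(VV[2],msg_vec) then VV[2][2]++ -> VV[2]=[1, 0, 2]
Event 3: LOCAL 0: VV[0][0]++ -> VV[0]=[2, 0, 0]
Event 4: SEND 1->2: VV[1][1]++ -> VV[1]=[0, 1, 0], msg_vec=[0, 1, 0]; VV[2]=max(VV[2],msg_vec) then VV[2][2]++ -> VV[2]=[1, 1, 3]
Event 5: SEND 1->2: VV[1][1]++ -> VV[1]=[0, 2, 0], msg_vec=[0, 2, 0]; VV[2]=max(VV[2],msg_vec) then VV[2][2]++ -> VV[2]=[1, 2, 4]
Event 6: LOCAL 1: VV[1][1]++ -> VV[1]=[0, 3, 0]
Event 7: SEND 1->2: VV[1][1]++ -> VV[1]=[0, 4, 0], msg_vec=[0, 4, 0]; VV[2]=max(VV[2],msg_vec) then VV[2][2]++ -> VV[2]=[1, 4, 5]
Event 8: LOCAL 1: VV[1][1]++ -> VV[1]=[0, 5, 0]
Event 4 stamp: [0, 1, 0]
Event 5 stamp: [0, 2, 0]
[0, 1, 0] <= [0, 2, 0]? True
[0, 2, 0] <= [0, 1, 0]? False
Relation: before

Answer: before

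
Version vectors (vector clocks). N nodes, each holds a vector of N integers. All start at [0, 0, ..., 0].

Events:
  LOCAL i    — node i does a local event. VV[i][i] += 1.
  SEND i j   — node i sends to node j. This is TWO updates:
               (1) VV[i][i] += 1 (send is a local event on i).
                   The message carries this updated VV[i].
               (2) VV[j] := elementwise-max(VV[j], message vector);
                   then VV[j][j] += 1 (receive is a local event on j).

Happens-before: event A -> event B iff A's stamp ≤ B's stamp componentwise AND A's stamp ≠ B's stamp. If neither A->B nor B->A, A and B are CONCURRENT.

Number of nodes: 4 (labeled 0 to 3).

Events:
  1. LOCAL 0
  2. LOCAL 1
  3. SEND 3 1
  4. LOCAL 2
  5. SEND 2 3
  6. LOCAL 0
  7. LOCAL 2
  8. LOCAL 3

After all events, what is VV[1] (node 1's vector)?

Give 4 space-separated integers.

Initial: VV[0]=[0, 0, 0, 0]
Initial: VV[1]=[0, 0, 0, 0]
Initial: VV[2]=[0, 0, 0, 0]
Initial: VV[3]=[0, 0, 0, 0]
Event 1: LOCAL 0: VV[0][0]++ -> VV[0]=[1, 0, 0, 0]
Event 2: LOCAL 1: VV[1][1]++ -> VV[1]=[0, 1, 0, 0]
Event 3: SEND 3->1: VV[3][3]++ -> VV[3]=[0, 0, 0, 1], msg_vec=[0, 0, 0, 1]; VV[1]=max(VV[1],msg_vec) then VV[1][1]++ -> VV[1]=[0, 2, 0, 1]
Event 4: LOCAL 2: VV[2][2]++ -> VV[2]=[0, 0, 1, 0]
Event 5: SEND 2->3: VV[2][2]++ -> VV[2]=[0, 0, 2, 0], msg_vec=[0, 0, 2, 0]; VV[3]=max(VV[3],msg_vec) then VV[3][3]++ -> VV[3]=[0, 0, 2, 2]
Event 6: LOCAL 0: VV[0][0]++ -> VV[0]=[2, 0, 0, 0]
Event 7: LOCAL 2: VV[2][2]++ -> VV[2]=[0, 0, 3, 0]
Event 8: LOCAL 3: VV[3][3]++ -> VV[3]=[0, 0, 2, 3]
Final vectors: VV[0]=[2, 0, 0, 0]; VV[1]=[0, 2, 0, 1]; VV[2]=[0, 0, 3, 0]; VV[3]=[0, 0, 2, 3]

Answer: 0 2 0 1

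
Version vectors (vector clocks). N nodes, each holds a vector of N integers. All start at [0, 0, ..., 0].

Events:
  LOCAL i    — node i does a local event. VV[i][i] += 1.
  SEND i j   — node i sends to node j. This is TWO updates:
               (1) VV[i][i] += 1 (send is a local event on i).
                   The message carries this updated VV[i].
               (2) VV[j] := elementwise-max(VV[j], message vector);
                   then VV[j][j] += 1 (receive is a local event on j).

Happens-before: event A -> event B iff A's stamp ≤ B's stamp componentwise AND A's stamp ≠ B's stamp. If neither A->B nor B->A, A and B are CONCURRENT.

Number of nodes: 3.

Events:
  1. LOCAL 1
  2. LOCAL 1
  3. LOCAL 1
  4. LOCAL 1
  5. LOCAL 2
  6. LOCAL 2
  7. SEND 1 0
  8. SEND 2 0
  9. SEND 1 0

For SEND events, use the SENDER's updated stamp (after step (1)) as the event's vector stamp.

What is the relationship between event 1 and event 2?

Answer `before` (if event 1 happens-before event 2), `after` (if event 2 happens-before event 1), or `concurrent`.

Answer: before

Derivation:
Initial: VV[0]=[0, 0, 0]
Initial: VV[1]=[0, 0, 0]
Initial: VV[2]=[0, 0, 0]
Event 1: LOCAL 1: VV[1][1]++ -> VV[1]=[0, 1, 0]
Event 2: LOCAL 1: VV[1][1]++ -> VV[1]=[0, 2, 0]
Event 3: LOCAL 1: VV[1][1]++ -> VV[1]=[0, 3, 0]
Event 4: LOCAL 1: VV[1][1]++ -> VV[1]=[0, 4, 0]
Event 5: LOCAL 2: VV[2][2]++ -> VV[2]=[0, 0, 1]
Event 6: LOCAL 2: VV[2][2]++ -> VV[2]=[0, 0, 2]
Event 7: SEND 1->0: VV[1][1]++ -> VV[1]=[0, 5, 0], msg_vec=[0, 5, 0]; VV[0]=max(VV[0],msg_vec) then VV[0][0]++ -> VV[0]=[1, 5, 0]
Event 8: SEND 2->0: VV[2][2]++ -> VV[2]=[0, 0, 3], msg_vec=[0, 0, 3]; VV[0]=max(VV[0],msg_vec) then VV[0][0]++ -> VV[0]=[2, 5, 3]
Event 9: SEND 1->0: VV[1][1]++ -> VV[1]=[0, 6, 0], msg_vec=[0, 6, 0]; VV[0]=max(VV[0],msg_vec) then VV[0][0]++ -> VV[0]=[3, 6, 3]
Event 1 stamp: [0, 1, 0]
Event 2 stamp: [0, 2, 0]
[0, 1, 0] <= [0, 2, 0]? True
[0, 2, 0] <= [0, 1, 0]? False
Relation: before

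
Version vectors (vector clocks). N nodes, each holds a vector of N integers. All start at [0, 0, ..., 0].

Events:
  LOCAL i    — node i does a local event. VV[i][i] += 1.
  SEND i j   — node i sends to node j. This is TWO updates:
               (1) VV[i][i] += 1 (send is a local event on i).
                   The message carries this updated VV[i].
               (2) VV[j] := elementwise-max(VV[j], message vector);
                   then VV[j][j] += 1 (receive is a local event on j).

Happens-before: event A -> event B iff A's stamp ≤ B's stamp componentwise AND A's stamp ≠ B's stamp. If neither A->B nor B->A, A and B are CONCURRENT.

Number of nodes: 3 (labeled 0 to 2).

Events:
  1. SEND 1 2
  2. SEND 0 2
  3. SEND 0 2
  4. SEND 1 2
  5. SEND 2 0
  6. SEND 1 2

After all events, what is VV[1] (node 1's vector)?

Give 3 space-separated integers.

Initial: VV[0]=[0, 0, 0]
Initial: VV[1]=[0, 0, 0]
Initial: VV[2]=[0, 0, 0]
Event 1: SEND 1->2: VV[1][1]++ -> VV[1]=[0, 1, 0], msg_vec=[0, 1, 0]; VV[2]=max(VV[2],msg_vec) then VV[2][2]++ -> VV[2]=[0, 1, 1]
Event 2: SEND 0->2: VV[0][0]++ -> VV[0]=[1, 0, 0], msg_vec=[1, 0, 0]; VV[2]=max(VV[2],msg_vec) then VV[2][2]++ -> VV[2]=[1, 1, 2]
Event 3: SEND 0->2: VV[0][0]++ -> VV[0]=[2, 0, 0], msg_vec=[2, 0, 0]; VV[2]=max(VV[2],msg_vec) then VV[2][2]++ -> VV[2]=[2, 1, 3]
Event 4: SEND 1->2: VV[1][1]++ -> VV[1]=[0, 2, 0], msg_vec=[0, 2, 0]; VV[2]=max(VV[2],msg_vec) then VV[2][2]++ -> VV[2]=[2, 2, 4]
Event 5: SEND 2->0: VV[2][2]++ -> VV[2]=[2, 2, 5], msg_vec=[2, 2, 5]; VV[0]=max(VV[0],msg_vec) then VV[0][0]++ -> VV[0]=[3, 2, 5]
Event 6: SEND 1->2: VV[1][1]++ -> VV[1]=[0, 3, 0], msg_vec=[0, 3, 0]; VV[2]=max(VV[2],msg_vec) then VV[2][2]++ -> VV[2]=[2, 3, 6]
Final vectors: VV[0]=[3, 2, 5]; VV[1]=[0, 3, 0]; VV[2]=[2, 3, 6]

Answer: 0 3 0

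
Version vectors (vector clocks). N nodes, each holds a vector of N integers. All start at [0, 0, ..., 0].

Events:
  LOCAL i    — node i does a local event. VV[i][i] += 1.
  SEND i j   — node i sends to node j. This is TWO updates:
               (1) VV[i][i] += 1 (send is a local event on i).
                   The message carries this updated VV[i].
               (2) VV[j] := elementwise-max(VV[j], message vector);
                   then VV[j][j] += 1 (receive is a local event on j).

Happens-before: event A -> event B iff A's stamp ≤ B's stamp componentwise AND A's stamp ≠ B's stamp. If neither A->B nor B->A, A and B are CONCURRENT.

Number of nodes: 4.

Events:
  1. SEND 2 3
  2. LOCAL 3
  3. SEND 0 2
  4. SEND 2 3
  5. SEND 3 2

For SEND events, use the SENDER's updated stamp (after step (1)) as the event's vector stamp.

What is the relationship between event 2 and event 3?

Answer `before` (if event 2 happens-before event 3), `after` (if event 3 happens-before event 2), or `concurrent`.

Answer: concurrent

Derivation:
Initial: VV[0]=[0, 0, 0, 0]
Initial: VV[1]=[0, 0, 0, 0]
Initial: VV[2]=[0, 0, 0, 0]
Initial: VV[3]=[0, 0, 0, 0]
Event 1: SEND 2->3: VV[2][2]++ -> VV[2]=[0, 0, 1, 0], msg_vec=[0, 0, 1, 0]; VV[3]=max(VV[3],msg_vec) then VV[3][3]++ -> VV[3]=[0, 0, 1, 1]
Event 2: LOCAL 3: VV[3][3]++ -> VV[3]=[0, 0, 1, 2]
Event 3: SEND 0->2: VV[0][0]++ -> VV[0]=[1, 0, 0, 0], msg_vec=[1, 0, 0, 0]; VV[2]=max(VV[2],msg_vec) then VV[2][2]++ -> VV[2]=[1, 0, 2, 0]
Event 4: SEND 2->3: VV[2][2]++ -> VV[2]=[1, 0, 3, 0], msg_vec=[1, 0, 3, 0]; VV[3]=max(VV[3],msg_vec) then VV[3][3]++ -> VV[3]=[1, 0, 3, 3]
Event 5: SEND 3->2: VV[3][3]++ -> VV[3]=[1, 0, 3, 4], msg_vec=[1, 0, 3, 4]; VV[2]=max(VV[2],msg_vec) then VV[2][2]++ -> VV[2]=[1, 0, 4, 4]
Event 2 stamp: [0, 0, 1, 2]
Event 3 stamp: [1, 0, 0, 0]
[0, 0, 1, 2] <= [1, 0, 0, 0]? False
[1, 0, 0, 0] <= [0, 0, 1, 2]? False
Relation: concurrent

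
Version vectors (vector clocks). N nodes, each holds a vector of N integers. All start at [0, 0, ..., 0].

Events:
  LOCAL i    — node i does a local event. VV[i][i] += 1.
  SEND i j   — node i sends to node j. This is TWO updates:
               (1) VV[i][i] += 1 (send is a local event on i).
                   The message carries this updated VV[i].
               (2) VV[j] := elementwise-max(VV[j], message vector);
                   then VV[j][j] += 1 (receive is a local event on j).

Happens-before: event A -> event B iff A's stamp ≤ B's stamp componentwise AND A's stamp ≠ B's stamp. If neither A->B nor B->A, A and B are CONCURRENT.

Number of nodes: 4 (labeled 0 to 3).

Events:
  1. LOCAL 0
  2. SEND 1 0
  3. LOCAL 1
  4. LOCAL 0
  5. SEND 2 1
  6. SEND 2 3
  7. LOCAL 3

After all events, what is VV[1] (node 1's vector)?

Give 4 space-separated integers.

Initial: VV[0]=[0, 0, 0, 0]
Initial: VV[1]=[0, 0, 0, 0]
Initial: VV[2]=[0, 0, 0, 0]
Initial: VV[3]=[0, 0, 0, 0]
Event 1: LOCAL 0: VV[0][0]++ -> VV[0]=[1, 0, 0, 0]
Event 2: SEND 1->0: VV[1][1]++ -> VV[1]=[0, 1, 0, 0], msg_vec=[0, 1, 0, 0]; VV[0]=max(VV[0],msg_vec) then VV[0][0]++ -> VV[0]=[2, 1, 0, 0]
Event 3: LOCAL 1: VV[1][1]++ -> VV[1]=[0, 2, 0, 0]
Event 4: LOCAL 0: VV[0][0]++ -> VV[0]=[3, 1, 0, 0]
Event 5: SEND 2->1: VV[2][2]++ -> VV[2]=[0, 0, 1, 0], msg_vec=[0, 0, 1, 0]; VV[1]=max(VV[1],msg_vec) then VV[1][1]++ -> VV[1]=[0, 3, 1, 0]
Event 6: SEND 2->3: VV[2][2]++ -> VV[2]=[0, 0, 2, 0], msg_vec=[0, 0, 2, 0]; VV[3]=max(VV[3],msg_vec) then VV[3][3]++ -> VV[3]=[0, 0, 2, 1]
Event 7: LOCAL 3: VV[3][3]++ -> VV[3]=[0, 0, 2, 2]
Final vectors: VV[0]=[3, 1, 0, 0]; VV[1]=[0, 3, 1, 0]; VV[2]=[0, 0, 2, 0]; VV[3]=[0, 0, 2, 2]

Answer: 0 3 1 0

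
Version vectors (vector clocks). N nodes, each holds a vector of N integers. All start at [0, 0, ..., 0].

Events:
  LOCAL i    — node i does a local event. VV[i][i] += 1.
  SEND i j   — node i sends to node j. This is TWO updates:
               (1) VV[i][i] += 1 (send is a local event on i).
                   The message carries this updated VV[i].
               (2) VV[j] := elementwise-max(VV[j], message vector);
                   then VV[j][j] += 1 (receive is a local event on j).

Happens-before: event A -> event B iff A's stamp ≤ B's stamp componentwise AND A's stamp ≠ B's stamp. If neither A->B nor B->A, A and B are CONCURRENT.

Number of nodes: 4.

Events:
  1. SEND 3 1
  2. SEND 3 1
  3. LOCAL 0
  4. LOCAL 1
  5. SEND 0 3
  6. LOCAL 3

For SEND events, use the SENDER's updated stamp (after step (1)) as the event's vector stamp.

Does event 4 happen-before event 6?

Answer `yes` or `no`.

Initial: VV[0]=[0, 0, 0, 0]
Initial: VV[1]=[0, 0, 0, 0]
Initial: VV[2]=[0, 0, 0, 0]
Initial: VV[3]=[0, 0, 0, 0]
Event 1: SEND 3->1: VV[3][3]++ -> VV[3]=[0, 0, 0, 1], msg_vec=[0, 0, 0, 1]; VV[1]=max(VV[1],msg_vec) then VV[1][1]++ -> VV[1]=[0, 1, 0, 1]
Event 2: SEND 3->1: VV[3][3]++ -> VV[3]=[0, 0, 0, 2], msg_vec=[0, 0, 0, 2]; VV[1]=max(VV[1],msg_vec) then VV[1][1]++ -> VV[1]=[0, 2, 0, 2]
Event 3: LOCAL 0: VV[0][0]++ -> VV[0]=[1, 0, 0, 0]
Event 4: LOCAL 1: VV[1][1]++ -> VV[1]=[0, 3, 0, 2]
Event 5: SEND 0->3: VV[0][0]++ -> VV[0]=[2, 0, 0, 0], msg_vec=[2, 0, 0, 0]; VV[3]=max(VV[3],msg_vec) then VV[3][3]++ -> VV[3]=[2, 0, 0, 3]
Event 6: LOCAL 3: VV[3][3]++ -> VV[3]=[2, 0, 0, 4]
Event 4 stamp: [0, 3, 0, 2]
Event 6 stamp: [2, 0, 0, 4]
[0, 3, 0, 2] <= [2, 0, 0, 4]? False. Equal? False. Happens-before: False

Answer: no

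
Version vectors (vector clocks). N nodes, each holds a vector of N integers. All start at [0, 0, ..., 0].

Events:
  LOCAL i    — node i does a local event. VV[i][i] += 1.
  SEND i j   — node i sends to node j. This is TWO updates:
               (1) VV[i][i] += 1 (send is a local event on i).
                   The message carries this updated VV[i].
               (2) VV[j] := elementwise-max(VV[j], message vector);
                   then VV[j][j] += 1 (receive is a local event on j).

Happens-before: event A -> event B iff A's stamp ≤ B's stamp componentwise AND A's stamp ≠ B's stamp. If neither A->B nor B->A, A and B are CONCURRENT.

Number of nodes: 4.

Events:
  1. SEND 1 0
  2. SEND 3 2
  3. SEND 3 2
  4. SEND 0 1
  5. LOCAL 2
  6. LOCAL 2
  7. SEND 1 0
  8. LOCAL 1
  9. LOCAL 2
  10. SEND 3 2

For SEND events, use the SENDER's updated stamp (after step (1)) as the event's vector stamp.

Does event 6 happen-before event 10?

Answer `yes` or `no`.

Initial: VV[0]=[0, 0, 0, 0]
Initial: VV[1]=[0, 0, 0, 0]
Initial: VV[2]=[0, 0, 0, 0]
Initial: VV[3]=[0, 0, 0, 0]
Event 1: SEND 1->0: VV[1][1]++ -> VV[1]=[0, 1, 0, 0], msg_vec=[0, 1, 0, 0]; VV[0]=max(VV[0],msg_vec) then VV[0][0]++ -> VV[0]=[1, 1, 0, 0]
Event 2: SEND 3->2: VV[3][3]++ -> VV[3]=[0, 0, 0, 1], msg_vec=[0, 0, 0, 1]; VV[2]=max(VV[2],msg_vec) then VV[2][2]++ -> VV[2]=[0, 0, 1, 1]
Event 3: SEND 3->2: VV[3][3]++ -> VV[3]=[0, 0, 0, 2], msg_vec=[0, 0, 0, 2]; VV[2]=max(VV[2],msg_vec) then VV[2][2]++ -> VV[2]=[0, 0, 2, 2]
Event 4: SEND 0->1: VV[0][0]++ -> VV[0]=[2, 1, 0, 0], msg_vec=[2, 1, 0, 0]; VV[1]=max(VV[1],msg_vec) then VV[1][1]++ -> VV[1]=[2, 2, 0, 0]
Event 5: LOCAL 2: VV[2][2]++ -> VV[2]=[0, 0, 3, 2]
Event 6: LOCAL 2: VV[2][2]++ -> VV[2]=[0, 0, 4, 2]
Event 7: SEND 1->0: VV[1][1]++ -> VV[1]=[2, 3, 0, 0], msg_vec=[2, 3, 0, 0]; VV[0]=max(VV[0],msg_vec) then VV[0][0]++ -> VV[0]=[3, 3, 0, 0]
Event 8: LOCAL 1: VV[1][1]++ -> VV[1]=[2, 4, 0, 0]
Event 9: LOCAL 2: VV[2][2]++ -> VV[2]=[0, 0, 5, 2]
Event 10: SEND 3->2: VV[3][3]++ -> VV[3]=[0, 0, 0, 3], msg_vec=[0, 0, 0, 3]; VV[2]=max(VV[2],msg_vec) then VV[2][2]++ -> VV[2]=[0, 0, 6, 3]
Event 6 stamp: [0, 0, 4, 2]
Event 10 stamp: [0, 0, 0, 3]
[0, 0, 4, 2] <= [0, 0, 0, 3]? False. Equal? False. Happens-before: False

Answer: no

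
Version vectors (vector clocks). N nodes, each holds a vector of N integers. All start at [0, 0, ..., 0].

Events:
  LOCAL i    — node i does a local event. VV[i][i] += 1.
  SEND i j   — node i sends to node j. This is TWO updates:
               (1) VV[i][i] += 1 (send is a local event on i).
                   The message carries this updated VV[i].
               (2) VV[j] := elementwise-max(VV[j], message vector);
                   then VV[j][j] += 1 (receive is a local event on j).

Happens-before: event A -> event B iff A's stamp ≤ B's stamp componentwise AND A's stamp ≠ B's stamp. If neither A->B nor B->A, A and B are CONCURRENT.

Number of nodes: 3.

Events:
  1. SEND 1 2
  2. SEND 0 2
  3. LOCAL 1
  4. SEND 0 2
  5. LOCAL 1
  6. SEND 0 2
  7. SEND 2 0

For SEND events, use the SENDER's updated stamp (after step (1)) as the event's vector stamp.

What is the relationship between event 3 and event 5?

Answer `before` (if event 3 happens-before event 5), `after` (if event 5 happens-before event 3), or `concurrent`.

Answer: before

Derivation:
Initial: VV[0]=[0, 0, 0]
Initial: VV[1]=[0, 0, 0]
Initial: VV[2]=[0, 0, 0]
Event 1: SEND 1->2: VV[1][1]++ -> VV[1]=[0, 1, 0], msg_vec=[0, 1, 0]; VV[2]=max(VV[2],msg_vec) then VV[2][2]++ -> VV[2]=[0, 1, 1]
Event 2: SEND 0->2: VV[0][0]++ -> VV[0]=[1, 0, 0], msg_vec=[1, 0, 0]; VV[2]=max(VV[2],msg_vec) then VV[2][2]++ -> VV[2]=[1, 1, 2]
Event 3: LOCAL 1: VV[1][1]++ -> VV[1]=[0, 2, 0]
Event 4: SEND 0->2: VV[0][0]++ -> VV[0]=[2, 0, 0], msg_vec=[2, 0, 0]; VV[2]=max(VV[2],msg_vec) then VV[2][2]++ -> VV[2]=[2, 1, 3]
Event 5: LOCAL 1: VV[1][1]++ -> VV[1]=[0, 3, 0]
Event 6: SEND 0->2: VV[0][0]++ -> VV[0]=[3, 0, 0], msg_vec=[3, 0, 0]; VV[2]=max(VV[2],msg_vec) then VV[2][2]++ -> VV[2]=[3, 1, 4]
Event 7: SEND 2->0: VV[2][2]++ -> VV[2]=[3, 1, 5], msg_vec=[3, 1, 5]; VV[0]=max(VV[0],msg_vec) then VV[0][0]++ -> VV[0]=[4, 1, 5]
Event 3 stamp: [0, 2, 0]
Event 5 stamp: [0, 3, 0]
[0, 2, 0] <= [0, 3, 0]? True
[0, 3, 0] <= [0, 2, 0]? False
Relation: before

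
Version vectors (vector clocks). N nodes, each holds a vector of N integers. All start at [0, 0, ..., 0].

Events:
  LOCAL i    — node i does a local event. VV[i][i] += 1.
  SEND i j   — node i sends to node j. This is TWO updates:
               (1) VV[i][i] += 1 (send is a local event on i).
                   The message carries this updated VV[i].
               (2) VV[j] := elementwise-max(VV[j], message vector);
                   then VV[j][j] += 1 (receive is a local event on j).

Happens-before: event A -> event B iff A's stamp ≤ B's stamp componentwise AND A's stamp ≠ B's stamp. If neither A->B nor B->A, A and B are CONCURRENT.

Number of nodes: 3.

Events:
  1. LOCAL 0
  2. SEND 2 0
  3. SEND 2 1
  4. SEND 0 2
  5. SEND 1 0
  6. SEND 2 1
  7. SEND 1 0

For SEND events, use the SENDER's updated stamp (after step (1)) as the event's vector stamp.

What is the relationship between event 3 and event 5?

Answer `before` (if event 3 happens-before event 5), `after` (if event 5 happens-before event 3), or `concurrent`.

Answer: before

Derivation:
Initial: VV[0]=[0, 0, 0]
Initial: VV[1]=[0, 0, 0]
Initial: VV[2]=[0, 0, 0]
Event 1: LOCAL 0: VV[0][0]++ -> VV[0]=[1, 0, 0]
Event 2: SEND 2->0: VV[2][2]++ -> VV[2]=[0, 0, 1], msg_vec=[0, 0, 1]; VV[0]=max(VV[0],msg_vec) then VV[0][0]++ -> VV[0]=[2, 0, 1]
Event 3: SEND 2->1: VV[2][2]++ -> VV[2]=[0, 0, 2], msg_vec=[0, 0, 2]; VV[1]=max(VV[1],msg_vec) then VV[1][1]++ -> VV[1]=[0, 1, 2]
Event 4: SEND 0->2: VV[0][0]++ -> VV[0]=[3, 0, 1], msg_vec=[3, 0, 1]; VV[2]=max(VV[2],msg_vec) then VV[2][2]++ -> VV[2]=[3, 0, 3]
Event 5: SEND 1->0: VV[1][1]++ -> VV[1]=[0, 2, 2], msg_vec=[0, 2, 2]; VV[0]=max(VV[0],msg_vec) then VV[0][0]++ -> VV[0]=[4, 2, 2]
Event 6: SEND 2->1: VV[2][2]++ -> VV[2]=[3, 0, 4], msg_vec=[3, 0, 4]; VV[1]=max(VV[1],msg_vec) then VV[1][1]++ -> VV[1]=[3, 3, 4]
Event 7: SEND 1->0: VV[1][1]++ -> VV[1]=[3, 4, 4], msg_vec=[3, 4, 4]; VV[0]=max(VV[0],msg_vec) then VV[0][0]++ -> VV[0]=[5, 4, 4]
Event 3 stamp: [0, 0, 2]
Event 5 stamp: [0, 2, 2]
[0, 0, 2] <= [0, 2, 2]? True
[0, 2, 2] <= [0, 0, 2]? False
Relation: before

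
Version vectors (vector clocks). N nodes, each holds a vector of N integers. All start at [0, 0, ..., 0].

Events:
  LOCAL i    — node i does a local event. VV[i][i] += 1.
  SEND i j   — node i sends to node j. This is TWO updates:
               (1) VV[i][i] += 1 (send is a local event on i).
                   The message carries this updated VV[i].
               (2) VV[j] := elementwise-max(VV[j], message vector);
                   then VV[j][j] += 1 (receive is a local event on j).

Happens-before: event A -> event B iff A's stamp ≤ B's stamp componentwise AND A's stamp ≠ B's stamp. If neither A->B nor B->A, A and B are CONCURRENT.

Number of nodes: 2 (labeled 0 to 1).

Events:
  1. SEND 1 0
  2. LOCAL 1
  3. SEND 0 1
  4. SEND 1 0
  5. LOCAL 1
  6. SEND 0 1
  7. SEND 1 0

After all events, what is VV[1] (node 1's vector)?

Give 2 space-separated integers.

Answer: 4 7

Derivation:
Initial: VV[0]=[0, 0]
Initial: VV[1]=[0, 0]
Event 1: SEND 1->0: VV[1][1]++ -> VV[1]=[0, 1], msg_vec=[0, 1]; VV[0]=max(VV[0],msg_vec) then VV[0][0]++ -> VV[0]=[1, 1]
Event 2: LOCAL 1: VV[1][1]++ -> VV[1]=[0, 2]
Event 3: SEND 0->1: VV[0][0]++ -> VV[0]=[2, 1], msg_vec=[2, 1]; VV[1]=max(VV[1],msg_vec) then VV[1][1]++ -> VV[1]=[2, 3]
Event 4: SEND 1->0: VV[1][1]++ -> VV[1]=[2, 4], msg_vec=[2, 4]; VV[0]=max(VV[0],msg_vec) then VV[0][0]++ -> VV[0]=[3, 4]
Event 5: LOCAL 1: VV[1][1]++ -> VV[1]=[2, 5]
Event 6: SEND 0->1: VV[0][0]++ -> VV[0]=[4, 4], msg_vec=[4, 4]; VV[1]=max(VV[1],msg_vec) then VV[1][1]++ -> VV[1]=[4, 6]
Event 7: SEND 1->0: VV[1][1]++ -> VV[1]=[4, 7], msg_vec=[4, 7]; VV[0]=max(VV[0],msg_vec) then VV[0][0]++ -> VV[0]=[5, 7]
Final vectors: VV[0]=[5, 7]; VV[1]=[4, 7]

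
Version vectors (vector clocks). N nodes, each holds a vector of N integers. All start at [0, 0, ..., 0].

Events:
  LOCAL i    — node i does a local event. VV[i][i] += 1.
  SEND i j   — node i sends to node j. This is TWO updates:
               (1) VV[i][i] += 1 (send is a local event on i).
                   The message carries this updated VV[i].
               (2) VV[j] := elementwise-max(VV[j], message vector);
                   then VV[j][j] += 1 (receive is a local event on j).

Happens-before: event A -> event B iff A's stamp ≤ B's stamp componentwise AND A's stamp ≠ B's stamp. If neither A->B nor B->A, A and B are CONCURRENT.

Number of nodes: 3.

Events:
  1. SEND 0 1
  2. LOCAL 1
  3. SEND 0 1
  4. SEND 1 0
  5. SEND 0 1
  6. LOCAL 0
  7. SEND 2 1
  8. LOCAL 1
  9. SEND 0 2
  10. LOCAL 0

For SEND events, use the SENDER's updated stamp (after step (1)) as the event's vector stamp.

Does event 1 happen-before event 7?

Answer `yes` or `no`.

Initial: VV[0]=[0, 0, 0]
Initial: VV[1]=[0, 0, 0]
Initial: VV[2]=[0, 0, 0]
Event 1: SEND 0->1: VV[0][0]++ -> VV[0]=[1, 0, 0], msg_vec=[1, 0, 0]; VV[1]=max(VV[1],msg_vec) then VV[1][1]++ -> VV[1]=[1, 1, 0]
Event 2: LOCAL 1: VV[1][1]++ -> VV[1]=[1, 2, 0]
Event 3: SEND 0->1: VV[0][0]++ -> VV[0]=[2, 0, 0], msg_vec=[2, 0, 0]; VV[1]=max(VV[1],msg_vec) then VV[1][1]++ -> VV[1]=[2, 3, 0]
Event 4: SEND 1->0: VV[1][1]++ -> VV[1]=[2, 4, 0], msg_vec=[2, 4, 0]; VV[0]=max(VV[0],msg_vec) then VV[0][0]++ -> VV[0]=[3, 4, 0]
Event 5: SEND 0->1: VV[0][0]++ -> VV[0]=[4, 4, 0], msg_vec=[4, 4, 0]; VV[1]=max(VV[1],msg_vec) then VV[1][1]++ -> VV[1]=[4, 5, 0]
Event 6: LOCAL 0: VV[0][0]++ -> VV[0]=[5, 4, 0]
Event 7: SEND 2->1: VV[2][2]++ -> VV[2]=[0, 0, 1], msg_vec=[0, 0, 1]; VV[1]=max(VV[1],msg_vec) then VV[1][1]++ -> VV[1]=[4, 6, 1]
Event 8: LOCAL 1: VV[1][1]++ -> VV[1]=[4, 7, 1]
Event 9: SEND 0->2: VV[0][0]++ -> VV[0]=[6, 4, 0], msg_vec=[6, 4, 0]; VV[2]=max(VV[2],msg_vec) then VV[2][2]++ -> VV[2]=[6, 4, 2]
Event 10: LOCAL 0: VV[0][0]++ -> VV[0]=[7, 4, 0]
Event 1 stamp: [1, 0, 0]
Event 7 stamp: [0, 0, 1]
[1, 0, 0] <= [0, 0, 1]? False. Equal? False. Happens-before: False

Answer: no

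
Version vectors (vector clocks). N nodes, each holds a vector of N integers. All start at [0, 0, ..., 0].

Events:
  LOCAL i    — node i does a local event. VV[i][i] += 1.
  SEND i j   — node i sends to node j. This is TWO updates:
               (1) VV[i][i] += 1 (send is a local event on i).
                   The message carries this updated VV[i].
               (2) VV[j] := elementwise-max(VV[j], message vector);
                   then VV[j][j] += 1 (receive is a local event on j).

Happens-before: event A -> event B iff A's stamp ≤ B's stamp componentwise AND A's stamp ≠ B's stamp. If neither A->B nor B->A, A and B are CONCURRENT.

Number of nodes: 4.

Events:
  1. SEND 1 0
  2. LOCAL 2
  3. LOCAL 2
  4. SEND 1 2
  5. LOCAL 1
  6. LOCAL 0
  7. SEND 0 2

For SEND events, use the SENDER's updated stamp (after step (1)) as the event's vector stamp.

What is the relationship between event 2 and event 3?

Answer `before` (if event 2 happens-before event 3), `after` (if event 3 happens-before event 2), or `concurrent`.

Initial: VV[0]=[0, 0, 0, 0]
Initial: VV[1]=[0, 0, 0, 0]
Initial: VV[2]=[0, 0, 0, 0]
Initial: VV[3]=[0, 0, 0, 0]
Event 1: SEND 1->0: VV[1][1]++ -> VV[1]=[0, 1, 0, 0], msg_vec=[0, 1, 0, 0]; VV[0]=max(VV[0],msg_vec) then VV[0][0]++ -> VV[0]=[1, 1, 0, 0]
Event 2: LOCAL 2: VV[2][2]++ -> VV[2]=[0, 0, 1, 0]
Event 3: LOCAL 2: VV[2][2]++ -> VV[2]=[0, 0, 2, 0]
Event 4: SEND 1->2: VV[1][1]++ -> VV[1]=[0, 2, 0, 0], msg_vec=[0, 2, 0, 0]; VV[2]=max(VV[2],msg_vec) then VV[2][2]++ -> VV[2]=[0, 2, 3, 0]
Event 5: LOCAL 1: VV[1][1]++ -> VV[1]=[0, 3, 0, 0]
Event 6: LOCAL 0: VV[0][0]++ -> VV[0]=[2, 1, 0, 0]
Event 7: SEND 0->2: VV[0][0]++ -> VV[0]=[3, 1, 0, 0], msg_vec=[3, 1, 0, 0]; VV[2]=max(VV[2],msg_vec) then VV[2][2]++ -> VV[2]=[3, 2, 4, 0]
Event 2 stamp: [0, 0, 1, 0]
Event 3 stamp: [0, 0, 2, 0]
[0, 0, 1, 0] <= [0, 0, 2, 0]? True
[0, 0, 2, 0] <= [0, 0, 1, 0]? False
Relation: before

Answer: before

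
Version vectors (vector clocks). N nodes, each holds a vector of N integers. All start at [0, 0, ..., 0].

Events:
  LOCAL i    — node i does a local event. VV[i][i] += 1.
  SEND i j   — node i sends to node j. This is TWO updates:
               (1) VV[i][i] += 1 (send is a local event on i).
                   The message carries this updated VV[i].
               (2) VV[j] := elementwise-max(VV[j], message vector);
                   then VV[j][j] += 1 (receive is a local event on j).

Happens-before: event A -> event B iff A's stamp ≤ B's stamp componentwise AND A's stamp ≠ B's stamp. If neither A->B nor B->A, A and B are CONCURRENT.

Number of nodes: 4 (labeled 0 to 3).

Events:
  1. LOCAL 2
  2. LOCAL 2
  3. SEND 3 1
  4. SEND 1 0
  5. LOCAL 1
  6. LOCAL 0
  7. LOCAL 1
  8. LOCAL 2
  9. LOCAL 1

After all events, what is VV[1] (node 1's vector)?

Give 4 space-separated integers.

Answer: 0 5 0 1

Derivation:
Initial: VV[0]=[0, 0, 0, 0]
Initial: VV[1]=[0, 0, 0, 0]
Initial: VV[2]=[0, 0, 0, 0]
Initial: VV[3]=[0, 0, 0, 0]
Event 1: LOCAL 2: VV[2][2]++ -> VV[2]=[0, 0, 1, 0]
Event 2: LOCAL 2: VV[2][2]++ -> VV[2]=[0, 0, 2, 0]
Event 3: SEND 3->1: VV[3][3]++ -> VV[3]=[0, 0, 0, 1], msg_vec=[0, 0, 0, 1]; VV[1]=max(VV[1],msg_vec) then VV[1][1]++ -> VV[1]=[0, 1, 0, 1]
Event 4: SEND 1->0: VV[1][1]++ -> VV[1]=[0, 2, 0, 1], msg_vec=[0, 2, 0, 1]; VV[0]=max(VV[0],msg_vec) then VV[0][0]++ -> VV[0]=[1, 2, 0, 1]
Event 5: LOCAL 1: VV[1][1]++ -> VV[1]=[0, 3, 0, 1]
Event 6: LOCAL 0: VV[0][0]++ -> VV[0]=[2, 2, 0, 1]
Event 7: LOCAL 1: VV[1][1]++ -> VV[1]=[0, 4, 0, 1]
Event 8: LOCAL 2: VV[2][2]++ -> VV[2]=[0, 0, 3, 0]
Event 9: LOCAL 1: VV[1][1]++ -> VV[1]=[0, 5, 0, 1]
Final vectors: VV[0]=[2, 2, 0, 1]; VV[1]=[0, 5, 0, 1]; VV[2]=[0, 0, 3, 0]; VV[3]=[0, 0, 0, 1]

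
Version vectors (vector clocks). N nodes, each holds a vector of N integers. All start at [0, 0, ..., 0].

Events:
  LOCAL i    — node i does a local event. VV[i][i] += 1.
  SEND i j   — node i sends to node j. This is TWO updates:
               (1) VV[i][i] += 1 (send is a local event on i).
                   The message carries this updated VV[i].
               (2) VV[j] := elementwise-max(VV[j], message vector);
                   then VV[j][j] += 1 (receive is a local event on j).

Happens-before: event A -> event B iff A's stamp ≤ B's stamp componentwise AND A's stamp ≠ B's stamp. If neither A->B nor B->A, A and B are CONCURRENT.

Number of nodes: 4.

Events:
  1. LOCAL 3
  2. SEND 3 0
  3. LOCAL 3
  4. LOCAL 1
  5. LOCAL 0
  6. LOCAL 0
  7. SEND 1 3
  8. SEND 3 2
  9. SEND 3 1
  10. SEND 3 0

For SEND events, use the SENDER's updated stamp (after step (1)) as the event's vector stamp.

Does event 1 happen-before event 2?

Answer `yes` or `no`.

Initial: VV[0]=[0, 0, 0, 0]
Initial: VV[1]=[0, 0, 0, 0]
Initial: VV[2]=[0, 0, 0, 0]
Initial: VV[3]=[0, 0, 0, 0]
Event 1: LOCAL 3: VV[3][3]++ -> VV[3]=[0, 0, 0, 1]
Event 2: SEND 3->0: VV[3][3]++ -> VV[3]=[0, 0, 0, 2], msg_vec=[0, 0, 0, 2]; VV[0]=max(VV[0],msg_vec) then VV[0][0]++ -> VV[0]=[1, 0, 0, 2]
Event 3: LOCAL 3: VV[3][3]++ -> VV[3]=[0, 0, 0, 3]
Event 4: LOCAL 1: VV[1][1]++ -> VV[1]=[0, 1, 0, 0]
Event 5: LOCAL 0: VV[0][0]++ -> VV[0]=[2, 0, 0, 2]
Event 6: LOCAL 0: VV[0][0]++ -> VV[0]=[3, 0, 0, 2]
Event 7: SEND 1->3: VV[1][1]++ -> VV[1]=[0, 2, 0, 0], msg_vec=[0, 2, 0, 0]; VV[3]=max(VV[3],msg_vec) then VV[3][3]++ -> VV[3]=[0, 2, 0, 4]
Event 8: SEND 3->2: VV[3][3]++ -> VV[3]=[0, 2, 0, 5], msg_vec=[0, 2, 0, 5]; VV[2]=max(VV[2],msg_vec) then VV[2][2]++ -> VV[2]=[0, 2, 1, 5]
Event 9: SEND 3->1: VV[3][3]++ -> VV[3]=[0, 2, 0, 6], msg_vec=[0, 2, 0, 6]; VV[1]=max(VV[1],msg_vec) then VV[1][1]++ -> VV[1]=[0, 3, 0, 6]
Event 10: SEND 3->0: VV[3][3]++ -> VV[3]=[0, 2, 0, 7], msg_vec=[0, 2, 0, 7]; VV[0]=max(VV[0],msg_vec) then VV[0][0]++ -> VV[0]=[4, 2, 0, 7]
Event 1 stamp: [0, 0, 0, 1]
Event 2 stamp: [0, 0, 0, 2]
[0, 0, 0, 1] <= [0, 0, 0, 2]? True. Equal? False. Happens-before: True

Answer: yes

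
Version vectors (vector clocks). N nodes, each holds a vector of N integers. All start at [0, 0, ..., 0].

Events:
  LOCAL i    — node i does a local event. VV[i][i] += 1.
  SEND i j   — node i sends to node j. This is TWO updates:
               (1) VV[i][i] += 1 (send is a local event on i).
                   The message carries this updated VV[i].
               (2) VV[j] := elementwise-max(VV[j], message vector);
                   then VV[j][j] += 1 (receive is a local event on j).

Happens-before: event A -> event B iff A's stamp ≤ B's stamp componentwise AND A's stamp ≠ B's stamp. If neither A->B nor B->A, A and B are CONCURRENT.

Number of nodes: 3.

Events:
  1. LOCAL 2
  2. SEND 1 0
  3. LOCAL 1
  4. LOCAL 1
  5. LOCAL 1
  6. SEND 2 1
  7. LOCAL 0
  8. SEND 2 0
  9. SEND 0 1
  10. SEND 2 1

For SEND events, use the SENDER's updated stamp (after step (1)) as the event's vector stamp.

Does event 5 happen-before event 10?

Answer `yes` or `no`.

Initial: VV[0]=[0, 0, 0]
Initial: VV[1]=[0, 0, 0]
Initial: VV[2]=[0, 0, 0]
Event 1: LOCAL 2: VV[2][2]++ -> VV[2]=[0, 0, 1]
Event 2: SEND 1->0: VV[1][1]++ -> VV[1]=[0, 1, 0], msg_vec=[0, 1, 0]; VV[0]=max(VV[0],msg_vec) then VV[0][0]++ -> VV[0]=[1, 1, 0]
Event 3: LOCAL 1: VV[1][1]++ -> VV[1]=[0, 2, 0]
Event 4: LOCAL 1: VV[1][1]++ -> VV[1]=[0, 3, 0]
Event 5: LOCAL 1: VV[1][1]++ -> VV[1]=[0, 4, 0]
Event 6: SEND 2->1: VV[2][2]++ -> VV[2]=[0, 0, 2], msg_vec=[0, 0, 2]; VV[1]=max(VV[1],msg_vec) then VV[1][1]++ -> VV[1]=[0, 5, 2]
Event 7: LOCAL 0: VV[0][0]++ -> VV[0]=[2, 1, 0]
Event 8: SEND 2->0: VV[2][2]++ -> VV[2]=[0, 0, 3], msg_vec=[0, 0, 3]; VV[0]=max(VV[0],msg_vec) then VV[0][0]++ -> VV[0]=[3, 1, 3]
Event 9: SEND 0->1: VV[0][0]++ -> VV[0]=[4, 1, 3], msg_vec=[4, 1, 3]; VV[1]=max(VV[1],msg_vec) then VV[1][1]++ -> VV[1]=[4, 6, 3]
Event 10: SEND 2->1: VV[2][2]++ -> VV[2]=[0, 0, 4], msg_vec=[0, 0, 4]; VV[1]=max(VV[1],msg_vec) then VV[1][1]++ -> VV[1]=[4, 7, 4]
Event 5 stamp: [0, 4, 0]
Event 10 stamp: [0, 0, 4]
[0, 4, 0] <= [0, 0, 4]? False. Equal? False. Happens-before: False

Answer: no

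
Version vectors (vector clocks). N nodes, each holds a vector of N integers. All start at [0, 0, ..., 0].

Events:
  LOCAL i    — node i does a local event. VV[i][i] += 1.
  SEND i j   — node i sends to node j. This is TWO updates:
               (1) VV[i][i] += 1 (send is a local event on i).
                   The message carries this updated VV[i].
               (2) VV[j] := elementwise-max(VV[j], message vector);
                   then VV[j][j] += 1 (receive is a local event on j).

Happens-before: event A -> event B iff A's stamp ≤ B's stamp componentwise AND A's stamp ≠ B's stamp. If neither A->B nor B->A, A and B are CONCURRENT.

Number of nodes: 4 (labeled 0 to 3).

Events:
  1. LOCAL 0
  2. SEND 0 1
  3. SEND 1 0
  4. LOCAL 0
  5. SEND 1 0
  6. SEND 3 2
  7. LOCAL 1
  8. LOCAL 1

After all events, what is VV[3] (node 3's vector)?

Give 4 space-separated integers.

Initial: VV[0]=[0, 0, 0, 0]
Initial: VV[1]=[0, 0, 0, 0]
Initial: VV[2]=[0, 0, 0, 0]
Initial: VV[3]=[0, 0, 0, 0]
Event 1: LOCAL 0: VV[0][0]++ -> VV[0]=[1, 0, 0, 0]
Event 2: SEND 0->1: VV[0][0]++ -> VV[0]=[2, 0, 0, 0], msg_vec=[2, 0, 0, 0]; VV[1]=max(VV[1],msg_vec) then VV[1][1]++ -> VV[1]=[2, 1, 0, 0]
Event 3: SEND 1->0: VV[1][1]++ -> VV[1]=[2, 2, 0, 0], msg_vec=[2, 2, 0, 0]; VV[0]=max(VV[0],msg_vec) then VV[0][0]++ -> VV[0]=[3, 2, 0, 0]
Event 4: LOCAL 0: VV[0][0]++ -> VV[0]=[4, 2, 0, 0]
Event 5: SEND 1->0: VV[1][1]++ -> VV[1]=[2, 3, 0, 0], msg_vec=[2, 3, 0, 0]; VV[0]=max(VV[0],msg_vec) then VV[0][0]++ -> VV[0]=[5, 3, 0, 0]
Event 6: SEND 3->2: VV[3][3]++ -> VV[3]=[0, 0, 0, 1], msg_vec=[0, 0, 0, 1]; VV[2]=max(VV[2],msg_vec) then VV[2][2]++ -> VV[2]=[0, 0, 1, 1]
Event 7: LOCAL 1: VV[1][1]++ -> VV[1]=[2, 4, 0, 0]
Event 8: LOCAL 1: VV[1][1]++ -> VV[1]=[2, 5, 0, 0]
Final vectors: VV[0]=[5, 3, 0, 0]; VV[1]=[2, 5, 0, 0]; VV[2]=[0, 0, 1, 1]; VV[3]=[0, 0, 0, 1]

Answer: 0 0 0 1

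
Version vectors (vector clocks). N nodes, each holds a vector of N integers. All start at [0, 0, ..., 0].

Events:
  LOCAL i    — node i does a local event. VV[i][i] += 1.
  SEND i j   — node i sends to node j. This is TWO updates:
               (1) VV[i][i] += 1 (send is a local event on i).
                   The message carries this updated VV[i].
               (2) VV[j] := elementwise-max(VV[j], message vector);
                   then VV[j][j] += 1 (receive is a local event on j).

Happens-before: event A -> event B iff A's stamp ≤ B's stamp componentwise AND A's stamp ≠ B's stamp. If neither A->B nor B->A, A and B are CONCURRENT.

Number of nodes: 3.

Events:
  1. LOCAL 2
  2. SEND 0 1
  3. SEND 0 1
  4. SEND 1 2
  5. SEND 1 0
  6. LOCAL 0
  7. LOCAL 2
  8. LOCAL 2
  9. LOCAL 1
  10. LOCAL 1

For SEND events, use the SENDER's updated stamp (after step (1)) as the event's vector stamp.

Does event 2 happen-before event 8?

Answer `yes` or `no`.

Initial: VV[0]=[0, 0, 0]
Initial: VV[1]=[0, 0, 0]
Initial: VV[2]=[0, 0, 0]
Event 1: LOCAL 2: VV[2][2]++ -> VV[2]=[0, 0, 1]
Event 2: SEND 0->1: VV[0][0]++ -> VV[0]=[1, 0, 0], msg_vec=[1, 0, 0]; VV[1]=max(VV[1],msg_vec) then VV[1][1]++ -> VV[1]=[1, 1, 0]
Event 3: SEND 0->1: VV[0][0]++ -> VV[0]=[2, 0, 0], msg_vec=[2, 0, 0]; VV[1]=max(VV[1],msg_vec) then VV[1][1]++ -> VV[1]=[2, 2, 0]
Event 4: SEND 1->2: VV[1][1]++ -> VV[1]=[2, 3, 0], msg_vec=[2, 3, 0]; VV[2]=max(VV[2],msg_vec) then VV[2][2]++ -> VV[2]=[2, 3, 2]
Event 5: SEND 1->0: VV[1][1]++ -> VV[1]=[2, 4, 0], msg_vec=[2, 4, 0]; VV[0]=max(VV[0],msg_vec) then VV[0][0]++ -> VV[0]=[3, 4, 0]
Event 6: LOCAL 0: VV[0][0]++ -> VV[0]=[4, 4, 0]
Event 7: LOCAL 2: VV[2][2]++ -> VV[2]=[2, 3, 3]
Event 8: LOCAL 2: VV[2][2]++ -> VV[2]=[2, 3, 4]
Event 9: LOCAL 1: VV[1][1]++ -> VV[1]=[2, 5, 0]
Event 10: LOCAL 1: VV[1][1]++ -> VV[1]=[2, 6, 0]
Event 2 stamp: [1, 0, 0]
Event 8 stamp: [2, 3, 4]
[1, 0, 0] <= [2, 3, 4]? True. Equal? False. Happens-before: True

Answer: yes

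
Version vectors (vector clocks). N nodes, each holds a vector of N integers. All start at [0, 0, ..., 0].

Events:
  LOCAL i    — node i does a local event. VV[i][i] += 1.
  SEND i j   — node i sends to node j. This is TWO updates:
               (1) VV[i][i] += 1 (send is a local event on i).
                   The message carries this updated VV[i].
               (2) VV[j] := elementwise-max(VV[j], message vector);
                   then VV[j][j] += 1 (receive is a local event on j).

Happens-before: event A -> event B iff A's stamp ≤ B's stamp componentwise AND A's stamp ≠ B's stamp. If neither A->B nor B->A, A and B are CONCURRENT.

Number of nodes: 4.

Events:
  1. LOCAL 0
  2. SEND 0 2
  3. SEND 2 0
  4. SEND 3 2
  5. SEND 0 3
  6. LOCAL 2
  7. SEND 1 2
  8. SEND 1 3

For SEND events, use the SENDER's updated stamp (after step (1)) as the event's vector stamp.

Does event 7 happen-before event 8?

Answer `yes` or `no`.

Initial: VV[0]=[0, 0, 0, 0]
Initial: VV[1]=[0, 0, 0, 0]
Initial: VV[2]=[0, 0, 0, 0]
Initial: VV[3]=[0, 0, 0, 0]
Event 1: LOCAL 0: VV[0][0]++ -> VV[0]=[1, 0, 0, 0]
Event 2: SEND 0->2: VV[0][0]++ -> VV[0]=[2, 0, 0, 0], msg_vec=[2, 0, 0, 0]; VV[2]=max(VV[2],msg_vec) then VV[2][2]++ -> VV[2]=[2, 0, 1, 0]
Event 3: SEND 2->0: VV[2][2]++ -> VV[2]=[2, 0, 2, 0], msg_vec=[2, 0, 2, 0]; VV[0]=max(VV[0],msg_vec) then VV[0][0]++ -> VV[0]=[3, 0, 2, 0]
Event 4: SEND 3->2: VV[3][3]++ -> VV[3]=[0, 0, 0, 1], msg_vec=[0, 0, 0, 1]; VV[2]=max(VV[2],msg_vec) then VV[2][2]++ -> VV[2]=[2, 0, 3, 1]
Event 5: SEND 0->3: VV[0][0]++ -> VV[0]=[4, 0, 2, 0], msg_vec=[4, 0, 2, 0]; VV[3]=max(VV[3],msg_vec) then VV[3][3]++ -> VV[3]=[4, 0, 2, 2]
Event 6: LOCAL 2: VV[2][2]++ -> VV[2]=[2, 0, 4, 1]
Event 7: SEND 1->2: VV[1][1]++ -> VV[1]=[0, 1, 0, 0], msg_vec=[0, 1, 0, 0]; VV[2]=max(VV[2],msg_vec) then VV[2][2]++ -> VV[2]=[2, 1, 5, 1]
Event 8: SEND 1->3: VV[1][1]++ -> VV[1]=[0, 2, 0, 0], msg_vec=[0, 2, 0, 0]; VV[3]=max(VV[3],msg_vec) then VV[3][3]++ -> VV[3]=[4, 2, 2, 3]
Event 7 stamp: [0, 1, 0, 0]
Event 8 stamp: [0, 2, 0, 0]
[0, 1, 0, 0] <= [0, 2, 0, 0]? True. Equal? False. Happens-before: True

Answer: yes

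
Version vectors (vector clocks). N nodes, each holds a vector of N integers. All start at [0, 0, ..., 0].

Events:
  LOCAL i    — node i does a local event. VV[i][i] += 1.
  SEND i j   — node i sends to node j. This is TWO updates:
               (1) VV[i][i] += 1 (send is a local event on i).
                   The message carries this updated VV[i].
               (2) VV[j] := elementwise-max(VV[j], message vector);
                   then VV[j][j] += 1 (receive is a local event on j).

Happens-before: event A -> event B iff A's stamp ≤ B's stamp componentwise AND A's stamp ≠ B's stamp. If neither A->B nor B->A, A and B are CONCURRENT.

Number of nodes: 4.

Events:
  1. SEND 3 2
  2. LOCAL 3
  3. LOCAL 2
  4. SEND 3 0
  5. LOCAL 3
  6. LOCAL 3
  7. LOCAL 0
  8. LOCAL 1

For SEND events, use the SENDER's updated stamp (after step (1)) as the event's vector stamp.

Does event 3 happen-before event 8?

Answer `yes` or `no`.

Initial: VV[0]=[0, 0, 0, 0]
Initial: VV[1]=[0, 0, 0, 0]
Initial: VV[2]=[0, 0, 0, 0]
Initial: VV[3]=[0, 0, 0, 0]
Event 1: SEND 3->2: VV[3][3]++ -> VV[3]=[0, 0, 0, 1], msg_vec=[0, 0, 0, 1]; VV[2]=max(VV[2],msg_vec) then VV[2][2]++ -> VV[2]=[0, 0, 1, 1]
Event 2: LOCAL 3: VV[3][3]++ -> VV[3]=[0, 0, 0, 2]
Event 3: LOCAL 2: VV[2][2]++ -> VV[2]=[0, 0, 2, 1]
Event 4: SEND 3->0: VV[3][3]++ -> VV[3]=[0, 0, 0, 3], msg_vec=[0, 0, 0, 3]; VV[0]=max(VV[0],msg_vec) then VV[0][0]++ -> VV[0]=[1, 0, 0, 3]
Event 5: LOCAL 3: VV[3][3]++ -> VV[3]=[0, 0, 0, 4]
Event 6: LOCAL 3: VV[3][3]++ -> VV[3]=[0, 0, 0, 5]
Event 7: LOCAL 0: VV[0][0]++ -> VV[0]=[2, 0, 0, 3]
Event 8: LOCAL 1: VV[1][1]++ -> VV[1]=[0, 1, 0, 0]
Event 3 stamp: [0, 0, 2, 1]
Event 8 stamp: [0, 1, 0, 0]
[0, 0, 2, 1] <= [0, 1, 0, 0]? False. Equal? False. Happens-before: False

Answer: no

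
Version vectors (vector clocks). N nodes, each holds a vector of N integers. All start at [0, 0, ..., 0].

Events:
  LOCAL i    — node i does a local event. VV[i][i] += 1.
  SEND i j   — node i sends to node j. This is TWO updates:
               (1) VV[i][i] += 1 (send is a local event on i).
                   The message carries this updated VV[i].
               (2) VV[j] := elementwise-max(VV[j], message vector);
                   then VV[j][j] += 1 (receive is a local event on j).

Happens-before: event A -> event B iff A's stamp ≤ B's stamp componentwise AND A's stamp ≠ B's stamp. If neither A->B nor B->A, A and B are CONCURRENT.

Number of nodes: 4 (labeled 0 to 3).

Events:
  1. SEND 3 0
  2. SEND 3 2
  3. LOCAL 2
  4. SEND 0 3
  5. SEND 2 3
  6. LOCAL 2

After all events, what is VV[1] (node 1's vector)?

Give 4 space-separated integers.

Answer: 0 0 0 0

Derivation:
Initial: VV[0]=[0, 0, 0, 0]
Initial: VV[1]=[0, 0, 0, 0]
Initial: VV[2]=[0, 0, 0, 0]
Initial: VV[3]=[0, 0, 0, 0]
Event 1: SEND 3->0: VV[3][3]++ -> VV[3]=[0, 0, 0, 1], msg_vec=[0, 0, 0, 1]; VV[0]=max(VV[0],msg_vec) then VV[0][0]++ -> VV[0]=[1, 0, 0, 1]
Event 2: SEND 3->2: VV[3][3]++ -> VV[3]=[0, 0, 0, 2], msg_vec=[0, 0, 0, 2]; VV[2]=max(VV[2],msg_vec) then VV[2][2]++ -> VV[2]=[0, 0, 1, 2]
Event 3: LOCAL 2: VV[2][2]++ -> VV[2]=[0, 0, 2, 2]
Event 4: SEND 0->3: VV[0][0]++ -> VV[0]=[2, 0, 0, 1], msg_vec=[2, 0, 0, 1]; VV[3]=max(VV[3],msg_vec) then VV[3][3]++ -> VV[3]=[2, 0, 0, 3]
Event 5: SEND 2->3: VV[2][2]++ -> VV[2]=[0, 0, 3, 2], msg_vec=[0, 0, 3, 2]; VV[3]=max(VV[3],msg_vec) then VV[3][3]++ -> VV[3]=[2, 0, 3, 4]
Event 6: LOCAL 2: VV[2][2]++ -> VV[2]=[0, 0, 4, 2]
Final vectors: VV[0]=[2, 0, 0, 1]; VV[1]=[0, 0, 0, 0]; VV[2]=[0, 0, 4, 2]; VV[3]=[2, 0, 3, 4]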